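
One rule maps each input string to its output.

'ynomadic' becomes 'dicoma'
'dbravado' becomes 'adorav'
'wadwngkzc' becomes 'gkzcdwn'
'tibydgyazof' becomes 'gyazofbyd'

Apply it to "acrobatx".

In each case the input is transformed by: delete the first 2 characters, then move the first 3 characters to the end (rotate left by 3).
For "acrobatx", step one produces "robatx"; step two turns that into "atxrob".

atxrob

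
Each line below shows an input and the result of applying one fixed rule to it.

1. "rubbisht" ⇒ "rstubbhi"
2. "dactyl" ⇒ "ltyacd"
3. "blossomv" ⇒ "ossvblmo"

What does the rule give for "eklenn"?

In each case the input is transformed by: sort the characters into alphabetical order, then swap the front and back halves of the string.
Doing the same to "eklenn": "lnneek".

lnneek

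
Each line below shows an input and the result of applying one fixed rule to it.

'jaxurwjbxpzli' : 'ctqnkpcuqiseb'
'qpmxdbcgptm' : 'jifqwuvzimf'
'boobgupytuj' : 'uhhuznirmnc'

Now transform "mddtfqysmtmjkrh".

fwwmyjrlfmfcdka

In each case the input is transformed by: shift every letter 7 places backward in the alphabet (wrapping around).
For "mddtfqysmtmjkrh" the result is "fwwmyjrlfmfcdka".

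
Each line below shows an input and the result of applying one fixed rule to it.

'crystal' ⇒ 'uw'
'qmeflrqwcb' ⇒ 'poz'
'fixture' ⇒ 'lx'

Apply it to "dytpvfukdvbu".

The pattern: keep one character in every 3, starting at position 2 (positions 2nd, 5th, 8th, ...), then shift every letter 3 places forward in the alphabet (wrapping around).
"dytpvfukdvbu" → "yvkb" → "byne".

byne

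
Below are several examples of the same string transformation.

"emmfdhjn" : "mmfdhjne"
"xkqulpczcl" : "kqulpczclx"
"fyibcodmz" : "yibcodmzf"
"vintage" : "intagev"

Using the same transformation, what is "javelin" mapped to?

The rule is to move the first character to the end.
For "javelin" the result is "avelinj".

avelinj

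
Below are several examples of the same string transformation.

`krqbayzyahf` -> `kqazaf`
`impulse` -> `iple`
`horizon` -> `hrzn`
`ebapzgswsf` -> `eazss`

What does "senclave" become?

The transformation: keep every other character starting from the first (positions 1st, 3rd, 5th, ...).
"senclave" → "snlv".

snlv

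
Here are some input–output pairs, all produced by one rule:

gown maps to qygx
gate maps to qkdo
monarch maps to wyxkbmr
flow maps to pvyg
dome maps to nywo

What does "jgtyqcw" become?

The rule is to shift every letter 10 places forward in the alphabet (wrapping around).
On "jgtyqcw" that produces "tqdiamg".

tqdiamg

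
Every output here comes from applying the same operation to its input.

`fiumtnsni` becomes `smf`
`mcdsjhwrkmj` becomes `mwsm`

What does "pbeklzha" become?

What's happening: keep one character in every 3, starting at position 1 (positions 1st, 4th, 7th, ...), then reverse the string.
Working it through for "pbeklzha": intermediate "pkh", final "hkp".

hkp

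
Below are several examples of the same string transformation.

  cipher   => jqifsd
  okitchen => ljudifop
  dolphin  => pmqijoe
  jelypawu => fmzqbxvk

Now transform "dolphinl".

The rule is to move the first character to the end, then shift every letter 1 place forward in the alphabet (wrapping around).
Starting from "dolphinl": after the first operation, "olphinld"; after the second, "pmqijome".

pmqijome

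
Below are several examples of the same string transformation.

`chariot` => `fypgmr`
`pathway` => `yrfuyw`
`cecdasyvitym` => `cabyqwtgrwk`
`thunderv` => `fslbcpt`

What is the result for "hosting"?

mqrgle

The transformation: delete the first character, then shift every letter 2 places backward in the alphabet (wrapping around).
For "hosting", step one produces "osting"; step two turns that into "mqrgle".
(Check on "thunderv": → "hunderv" → "fslbcpt" ✓)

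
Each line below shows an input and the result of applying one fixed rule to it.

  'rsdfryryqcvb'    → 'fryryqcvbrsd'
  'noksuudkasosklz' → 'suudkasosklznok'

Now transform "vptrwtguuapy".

In each case the input is transformed by: move the first 3 characters to the end (rotate left by 3).
Doing the same to "vptrwtguuapy": "rwtguuapyvpt".

rwtguuapyvpt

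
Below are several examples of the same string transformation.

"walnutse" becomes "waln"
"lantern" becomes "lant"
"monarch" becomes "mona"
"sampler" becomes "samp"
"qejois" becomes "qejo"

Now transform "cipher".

ciph

The rule is to keep only the first 4 characters.
"cipher" → "ciph".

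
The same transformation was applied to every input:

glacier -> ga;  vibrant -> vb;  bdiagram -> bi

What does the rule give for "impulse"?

ip

In each case the input is transformed by: keep every other character starting from the first (positions 1st, 3rd, 5th, ...), then delete the last 2 characters.
Applying both steps to "impulse": "iple", then "ip".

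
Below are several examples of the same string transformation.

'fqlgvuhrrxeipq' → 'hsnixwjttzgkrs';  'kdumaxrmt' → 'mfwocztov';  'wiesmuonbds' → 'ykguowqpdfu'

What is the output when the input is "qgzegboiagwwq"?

sibgidqkciyys

The pattern: shift every letter 2 places forward in the alphabet (wrapping around).
So "qgzegboiagwwq" becomes "sibgidqkciyys".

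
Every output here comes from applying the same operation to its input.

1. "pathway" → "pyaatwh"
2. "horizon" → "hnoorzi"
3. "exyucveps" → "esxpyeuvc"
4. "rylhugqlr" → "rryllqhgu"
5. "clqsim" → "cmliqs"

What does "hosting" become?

In each case the input is transformed by: take characters alternately from the front and the back (1st, last, 2nd, 2nd-last, ...).
"hosting" → "hgonsit".

hgonsit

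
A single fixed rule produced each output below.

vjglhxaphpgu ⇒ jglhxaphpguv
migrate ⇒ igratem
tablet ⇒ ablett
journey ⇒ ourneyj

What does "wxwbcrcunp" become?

What's happening: move the first character to the end.
Applying that to "wxwbcrcunp" gives "xwbcrcunpw".

xwbcrcunpw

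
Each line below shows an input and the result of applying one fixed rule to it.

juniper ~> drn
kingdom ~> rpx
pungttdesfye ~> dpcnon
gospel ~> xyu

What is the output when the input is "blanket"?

uwn

The transformation: keep every other character starting from the second (positions 2nd, 4th, 6th, ...), then shift every letter 9 places forward in the alphabet (wrapping around).
For "blanket", step one produces "lne"; step two turns that into "uwn".
(Check on "juniper": → "uie" → "drn" ✓)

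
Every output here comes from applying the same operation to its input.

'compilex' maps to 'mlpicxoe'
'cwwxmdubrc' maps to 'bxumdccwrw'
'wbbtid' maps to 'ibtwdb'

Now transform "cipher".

In each case the input is transformed by: take characters alternately from the front and the back (1st, last, 2nd, 2nd-last, ...), then swap the front and back halves of the string.
So "cipher" becomes "ephcri".
(Check on "cwwxmdubrc": → "ccwrwbxumd" → "bxumdccwrw" ✓)

ephcri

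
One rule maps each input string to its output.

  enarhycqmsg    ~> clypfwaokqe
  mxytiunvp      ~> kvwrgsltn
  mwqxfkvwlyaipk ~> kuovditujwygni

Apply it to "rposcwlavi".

pnmqaujytg

The pattern: shift every letter 2 places backward in the alphabet (wrapping around).
Doing the same to "rposcwlavi": "pnmqaujytg".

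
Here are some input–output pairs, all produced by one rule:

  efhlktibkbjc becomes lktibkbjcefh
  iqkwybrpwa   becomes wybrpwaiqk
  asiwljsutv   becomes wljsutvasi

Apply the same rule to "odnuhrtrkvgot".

uhrtrkvgotodn

In each case the input is transformed by: move the first 3 characters to the end (rotate left by 3).
Doing the same to "odnuhrtrkvgot": "uhrtrkvgotodn".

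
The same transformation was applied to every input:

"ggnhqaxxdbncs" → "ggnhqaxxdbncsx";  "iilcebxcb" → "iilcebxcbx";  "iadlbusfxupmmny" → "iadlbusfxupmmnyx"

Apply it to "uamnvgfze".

uamnvgfzex

Rule — append "x".
Applying that to "uamnvgfze" gives "uamnvgfzex".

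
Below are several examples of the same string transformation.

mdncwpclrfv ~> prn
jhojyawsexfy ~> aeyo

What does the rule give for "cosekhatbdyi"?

Each output is the input with this applied: keep one character in every 3, starting at position 3 (positions 3rd, 6th, 9th, ...), then move the first character to the end.
On "cosekhatbdyi": the first step gives "shbi", and the second then gives "hbis".
(Check on "jhojyawsexfy": → "oaey" → "aeyo" ✓)

hbis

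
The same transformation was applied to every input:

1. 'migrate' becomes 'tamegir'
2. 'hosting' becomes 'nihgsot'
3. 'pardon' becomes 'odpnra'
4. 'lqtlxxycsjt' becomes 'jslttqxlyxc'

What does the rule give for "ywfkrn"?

Rule — move the last 3 characters to the front (rotate right by 3), then swap each adjacent pair of characters (1↔2, 3↔4, ...).
"ywfkrn" → "krnywf" → "rkynfw".

rkynfw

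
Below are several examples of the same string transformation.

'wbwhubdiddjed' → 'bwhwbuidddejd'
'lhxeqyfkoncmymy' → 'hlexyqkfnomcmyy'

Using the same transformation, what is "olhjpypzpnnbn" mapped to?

lojhypzpnpbnn

The rule is to swap each adjacent pair of characters (1↔2, 3↔4, ...).
"olhjpypzpnnbn" → "lojhypzpnpbnn".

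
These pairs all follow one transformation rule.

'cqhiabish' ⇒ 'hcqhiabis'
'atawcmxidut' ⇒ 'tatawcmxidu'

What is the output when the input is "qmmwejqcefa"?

aqmmwejqcef

The pattern: move the last character to the front.
For "qmmwejqcefa" the result is "aqmmwejqcef".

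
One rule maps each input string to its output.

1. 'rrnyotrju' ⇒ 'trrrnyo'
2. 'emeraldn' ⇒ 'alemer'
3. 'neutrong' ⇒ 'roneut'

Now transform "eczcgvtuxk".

The rule is to delete the last 2 characters, then move the last 2 characters to the front (rotate right by 2).
Starting from "eczcgvtuxk": after the first operation, "eczcgvtu"; after the second, "tueczcgv".

tueczcgv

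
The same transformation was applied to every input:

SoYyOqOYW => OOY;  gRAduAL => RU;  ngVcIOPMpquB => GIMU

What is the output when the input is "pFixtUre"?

FTE

The pattern: keep one character in every 3, starting at position 2 (positions 2nd, 5th, 8th, ...), then convert every letter to uppercase.
On "pFixtUre": the first step gives "Fte", and the second then gives "FTE".
(Check on "SoYyOqOYW": → "oOY" → "OOY" ✓)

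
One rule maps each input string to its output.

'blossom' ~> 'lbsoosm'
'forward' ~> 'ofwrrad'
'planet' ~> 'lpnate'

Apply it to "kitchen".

ikctehn

In each case the input is transformed by: swap each adjacent pair of characters (1↔2, 3↔4, ...).
For "kitchen" the result is "ikctehn".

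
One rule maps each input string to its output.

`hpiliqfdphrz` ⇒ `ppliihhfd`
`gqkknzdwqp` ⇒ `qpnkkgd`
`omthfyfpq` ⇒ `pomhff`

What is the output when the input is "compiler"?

The rule is to sort the characters into reverse alphabetical order, then delete the first 3 characters.
On "compiler": the first step gives "rpomliec", and the second then gives "mliec".

mliec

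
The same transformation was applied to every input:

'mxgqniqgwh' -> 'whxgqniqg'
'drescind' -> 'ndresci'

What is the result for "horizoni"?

niorizo

What's happening: delete the first character, then move the last 2 characters to the front (rotate right by 2).
Working it through for "horizoni": intermediate "orizoni", final "niorizo".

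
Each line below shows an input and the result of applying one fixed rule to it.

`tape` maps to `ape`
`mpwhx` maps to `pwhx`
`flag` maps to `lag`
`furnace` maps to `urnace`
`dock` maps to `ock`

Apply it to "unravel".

Rule — delete the first character.
Applying that to "unravel" gives "nravel".

nravel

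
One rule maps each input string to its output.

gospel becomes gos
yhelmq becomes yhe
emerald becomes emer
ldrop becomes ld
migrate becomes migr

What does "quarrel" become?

Looking at the pairs, the operation is to delete the last 3 characters.
For "quarrel" the result is "quar".

quar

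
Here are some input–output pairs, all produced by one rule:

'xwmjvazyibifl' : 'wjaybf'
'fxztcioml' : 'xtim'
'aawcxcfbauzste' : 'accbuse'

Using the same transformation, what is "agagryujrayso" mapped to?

ggyjas

The rule is to keep every other character starting from the second (positions 2nd, 4th, 6th, ...).
So "agagryujrayso" becomes "ggyjas".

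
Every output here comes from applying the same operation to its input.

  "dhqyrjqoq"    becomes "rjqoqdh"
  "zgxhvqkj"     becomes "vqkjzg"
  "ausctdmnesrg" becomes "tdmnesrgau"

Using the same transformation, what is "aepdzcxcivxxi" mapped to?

Rule — move the first 2 characters to the end (rotate left by 2), then delete the first 2 characters.
For "aepdzcxcivxxi" the result is "zcxcivxxiae".

zcxcivxxiae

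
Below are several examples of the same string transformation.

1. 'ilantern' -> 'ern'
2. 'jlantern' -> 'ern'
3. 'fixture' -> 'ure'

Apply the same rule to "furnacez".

cez

The pattern: keep only the last 3 characters.
For "furnacez" the result is "cez".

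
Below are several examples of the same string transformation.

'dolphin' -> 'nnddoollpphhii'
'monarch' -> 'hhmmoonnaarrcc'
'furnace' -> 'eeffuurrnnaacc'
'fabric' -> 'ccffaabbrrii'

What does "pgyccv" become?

vvppggyycccc

The pattern: move the last character to the front, then double every character.
For "pgyccv", step one produces "vpgycc"; step two turns that into "vvppggyycccc".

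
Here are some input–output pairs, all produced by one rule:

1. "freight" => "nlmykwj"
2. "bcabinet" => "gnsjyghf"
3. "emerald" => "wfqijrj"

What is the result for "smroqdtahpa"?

The pattern: move the first 3 characters to the end (rotate left by 3), then shift every letter 5 places forward in the alphabet (wrapping around).
Applying both steps to "smroqdtahpa": "oqdtahpasmr", then "tviyfmufxrw".

tviyfmufxrw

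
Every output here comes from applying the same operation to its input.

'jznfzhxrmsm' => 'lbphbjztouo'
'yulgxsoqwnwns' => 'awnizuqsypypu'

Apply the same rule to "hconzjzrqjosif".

Looking at the pairs, the operation is to shift every letter 2 places forward in the alphabet (wrapping around).
So "hconzjzrqjosif" becomes "jeqpblbtslqukh".

jeqpblbtslqukh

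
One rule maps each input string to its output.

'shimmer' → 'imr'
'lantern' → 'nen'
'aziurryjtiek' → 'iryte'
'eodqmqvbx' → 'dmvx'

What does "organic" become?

gnc

The rule is to delete the first 2 characters, then keep every other character starting from the first (positions 1st, 3rd, 5th, ...).
"organic" → "ganic" → "gnc".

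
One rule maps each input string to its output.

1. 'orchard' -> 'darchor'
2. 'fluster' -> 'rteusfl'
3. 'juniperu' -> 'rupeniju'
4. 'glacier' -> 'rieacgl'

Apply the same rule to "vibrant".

tanbrvi

The rule is to swap each adjacent pair of characters (1↔2, 3↔4, ...), then reverse the string.
On "vibrant" that produces "tanbrvi".
(Check on "juniperu": → "ujinepur" → "rupeniju" ✓)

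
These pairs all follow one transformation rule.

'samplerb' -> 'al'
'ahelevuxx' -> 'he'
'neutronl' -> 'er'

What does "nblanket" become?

bn

The pattern: keep one character in every 3, starting at position 2 (positions 2nd, 5th, 8th, ...), then delete the last character.
"nblanket" → "bn".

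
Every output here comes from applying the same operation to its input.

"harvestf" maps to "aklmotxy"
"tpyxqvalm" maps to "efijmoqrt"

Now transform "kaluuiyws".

bdelnnprt

What's happening: shift every letter 7 places backward in the alphabet (wrapping around), then sort the characters into alphabetical order.
For "kaluuiyws", step one produces "dtennbrpl"; step two turns that into "bdelnnprt".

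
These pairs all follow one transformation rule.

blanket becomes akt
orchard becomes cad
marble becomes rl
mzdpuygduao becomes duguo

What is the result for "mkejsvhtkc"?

eshk

Rule — delete the first character, then keep every other character starting from the second (positions 2nd, 4th, 6th, ...).
"mkejsvhtkc" → "kejsvhtkc" → "eshk".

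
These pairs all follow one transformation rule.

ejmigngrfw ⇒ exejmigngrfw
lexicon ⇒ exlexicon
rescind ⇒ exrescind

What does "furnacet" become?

Each output is the input with this applied: prepend "ex".
On "furnacet" that produces "exfurnacet".

exfurnacet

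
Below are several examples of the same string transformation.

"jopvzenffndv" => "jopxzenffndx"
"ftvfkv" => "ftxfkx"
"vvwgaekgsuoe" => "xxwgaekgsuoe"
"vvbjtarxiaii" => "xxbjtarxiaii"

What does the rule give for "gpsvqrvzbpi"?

gpsxqrxzbpi

The rule is to replace every "v" with "x".
Doing the same to "gpsvqrvzbpi": "gpsxqrxzbpi".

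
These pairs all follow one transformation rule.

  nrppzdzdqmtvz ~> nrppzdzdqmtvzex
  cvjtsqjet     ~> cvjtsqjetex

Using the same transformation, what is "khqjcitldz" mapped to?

khqjcitldzex

Rule — append "ex".
So "khqjcitldz" becomes "khqjcitldzex".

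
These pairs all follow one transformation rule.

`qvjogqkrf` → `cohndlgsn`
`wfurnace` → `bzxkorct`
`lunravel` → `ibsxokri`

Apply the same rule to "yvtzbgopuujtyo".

lvqgrrmldywqsv

In each case the input is transformed by: reverse the string, then shift every letter 3 places backward in the alphabet (wrapping around).
So "yvtzbgopuujtyo" becomes "lvqgrrmldywqsv".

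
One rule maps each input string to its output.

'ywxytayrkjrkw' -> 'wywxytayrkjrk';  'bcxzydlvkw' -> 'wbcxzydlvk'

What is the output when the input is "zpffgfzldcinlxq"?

The transformation: move the last character to the front.
So "zpffgfzldcinlxq" becomes "qzpffgfzldcinlx".

qzpffgfzldcinlx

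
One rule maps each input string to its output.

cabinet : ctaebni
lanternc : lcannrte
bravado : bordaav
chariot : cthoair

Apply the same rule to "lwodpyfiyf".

In each case the input is transformed by: take characters alternately from the front and the back (1st, last, 2nd, 2nd-last, ...).
On "lwodpyfiyf" that produces "lfwyoidfpy".

lfwyoidfpy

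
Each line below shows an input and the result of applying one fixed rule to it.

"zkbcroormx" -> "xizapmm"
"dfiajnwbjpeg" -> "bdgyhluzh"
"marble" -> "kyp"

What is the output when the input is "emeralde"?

ckcpy

Each output is the input with this applied: shift every letter 2 places backward in the alphabet (wrapping around), then delete the last 3 characters.
For "emeralde" the result is "ckcpy".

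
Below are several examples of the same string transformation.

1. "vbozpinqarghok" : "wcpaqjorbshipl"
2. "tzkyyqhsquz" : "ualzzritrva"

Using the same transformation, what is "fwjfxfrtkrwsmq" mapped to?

gxkgygsulsxtnr

What's happening: shift every letter 1 place forward in the alphabet (wrapping around).
"fwjfxfrtkrwsmq" → "gxkgygsulsxtnr".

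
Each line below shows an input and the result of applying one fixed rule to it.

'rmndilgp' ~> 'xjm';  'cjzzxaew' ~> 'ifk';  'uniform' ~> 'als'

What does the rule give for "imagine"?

The pattern: shift every letter 6 places forward in the alphabet (wrapping around), then keep one character in every 3, starting at position 1 (positions 1st, 4th, 7th, ...).
Working it through for "imagine": intermediate "osgmotk", final "omk".
(Check on "cjzzxaew": → "ipffdgkc" → "ifk" ✓)

omk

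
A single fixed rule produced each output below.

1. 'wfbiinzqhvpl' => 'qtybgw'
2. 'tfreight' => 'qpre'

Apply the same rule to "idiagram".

What's happening: shift every letter 11 places forward in the alphabet (wrapping around), then keep every other character starting from the second (positions 2nd, 4th, 6th, ...).
On "idiagram": the first step gives "totlrclx", and the second then gives "olcx".

olcx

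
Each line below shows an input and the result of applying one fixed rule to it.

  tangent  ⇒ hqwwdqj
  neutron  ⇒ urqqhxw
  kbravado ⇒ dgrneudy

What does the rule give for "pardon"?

grqsdu

Each output is the input with this applied: shift every letter 3 places forward in the alphabet (wrapping around), then move the last 3 characters to the front (rotate right by 3).
For "pardon", step one produces "sdugrq"; step two turns that into "grqsdu".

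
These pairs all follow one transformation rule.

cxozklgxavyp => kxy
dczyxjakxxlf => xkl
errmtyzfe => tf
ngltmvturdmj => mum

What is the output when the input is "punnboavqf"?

Each output is the input with this applied: delete the first 2 characters, then keep one character in every 3, starting at position 3 (positions 3rd, 6th, 9th, ...).
On "punnboavqf": the first step gives "nnboavqf", and the second then gives "bv".

bv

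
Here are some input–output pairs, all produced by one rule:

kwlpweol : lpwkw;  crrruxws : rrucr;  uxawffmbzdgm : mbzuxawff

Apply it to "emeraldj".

eraem

In each case the input is transformed by: delete the last 3 characters, then move the last 3 characters to the front (rotate right by 3).
Applying both steps to "emeraldj": "emera", then "eraem".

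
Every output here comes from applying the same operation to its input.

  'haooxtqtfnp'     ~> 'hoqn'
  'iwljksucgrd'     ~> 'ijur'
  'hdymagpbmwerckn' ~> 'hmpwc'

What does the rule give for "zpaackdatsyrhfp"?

The transformation: keep one character in every 3, starting at position 1 (positions 1st, 4th, 7th, ...).
Doing the same to "zpaackdatsyrhfp": "zadsh".

zadsh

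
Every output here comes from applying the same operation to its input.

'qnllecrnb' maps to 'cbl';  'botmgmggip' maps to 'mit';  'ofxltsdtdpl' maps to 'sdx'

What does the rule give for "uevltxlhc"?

xcv

The pattern: keep one character in every 3, starting at position 3 (positions 3rd, 6th, 9th, ...), then move the first character to the end.
"uevltxlhc" → "vxc" → "xcv".
(Check on "botmgmggip": → "tmi" → "mit" ✓)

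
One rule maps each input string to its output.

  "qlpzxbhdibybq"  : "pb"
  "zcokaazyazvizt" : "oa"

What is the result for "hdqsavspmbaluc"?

Each output is the input with this applied: keep one character in every 3, starting at position 3 (positions 3rd, 6th, 9th, ...), then delete the last 2 characters.
Starting from "hdqsavspmbaluc": after the first operation, "qvml"; after the second, "qv".
(Check on "qlpzxbhdibybq": → "pbib" → "pb" ✓)

qv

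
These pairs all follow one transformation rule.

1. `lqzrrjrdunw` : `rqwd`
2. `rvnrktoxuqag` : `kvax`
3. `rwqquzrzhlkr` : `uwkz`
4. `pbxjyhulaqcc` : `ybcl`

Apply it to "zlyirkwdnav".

rlvd

The rule is to keep one character in every 3, starting at position 2 (positions 2nd, 5th, 8th, ...), then swap each adjacent pair of characters (1↔2, 3↔4, ...).
"zlyirkwdnav" → "rlvd".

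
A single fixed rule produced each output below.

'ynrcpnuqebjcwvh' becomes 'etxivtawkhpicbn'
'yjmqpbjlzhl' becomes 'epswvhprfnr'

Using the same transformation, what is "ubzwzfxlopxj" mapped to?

Rule — shift every letter 6 places forward in the alphabet (wrapping around).
"ubzwzfxlopxj" → "ahfcfldruvdp".

ahfcfldruvdp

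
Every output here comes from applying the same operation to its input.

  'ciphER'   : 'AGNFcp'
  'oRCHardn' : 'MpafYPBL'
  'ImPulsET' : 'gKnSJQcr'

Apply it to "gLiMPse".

Looking at the pairs, the operation is to flip the case of every letter, then shift every letter 2 places backward in the alphabet (wrapping around).
For "gLiMPse", step one produces "GlImpSE"; step two turns that into "EjGknQC".
(Check on "ImPulsET": → "iMpULSet" → "gKnSJQcr" ✓)

EjGknQC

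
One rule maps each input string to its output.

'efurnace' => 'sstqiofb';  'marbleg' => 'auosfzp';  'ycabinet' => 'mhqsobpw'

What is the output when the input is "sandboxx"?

The transformation: take characters alternately from the front and the back (1st, last, 2nd, 2nd-last, ...), then shift every letter 12 places backward in the alphabet (wrapping around).
On "sandboxx" that produces "glolbcrp".

glolbcrp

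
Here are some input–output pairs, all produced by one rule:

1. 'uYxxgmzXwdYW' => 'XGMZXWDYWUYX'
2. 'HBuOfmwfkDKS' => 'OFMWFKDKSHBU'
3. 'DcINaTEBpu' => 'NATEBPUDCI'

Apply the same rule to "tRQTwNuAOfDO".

TWNUAOFDOTRQ

The transformation: move the first 3 characters to the end (rotate left by 3), then convert every letter to uppercase.
On "tRQTwNuAOfDO": the first step gives "TwNuAOfDOtRQ", and the second then gives "TWNUAOFDOTRQ".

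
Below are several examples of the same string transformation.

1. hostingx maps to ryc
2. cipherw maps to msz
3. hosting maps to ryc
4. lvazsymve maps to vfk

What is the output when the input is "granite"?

The rule is to shift every letter 10 places forward in the alphabet (wrapping around), then keep only the first 3 characters.
Applying both steps to "granite": "qbkxsdo", then "qbk".

qbk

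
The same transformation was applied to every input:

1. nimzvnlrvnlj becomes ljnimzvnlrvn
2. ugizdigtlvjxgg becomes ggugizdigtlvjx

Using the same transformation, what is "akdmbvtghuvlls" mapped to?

The pattern: move the last 2 characters to the front (rotate right by 2).
"akdmbvtghuvlls" → "lsakdmbvtghuvl".

lsakdmbvtghuvl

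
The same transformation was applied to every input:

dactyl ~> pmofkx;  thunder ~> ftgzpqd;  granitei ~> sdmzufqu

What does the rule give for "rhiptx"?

Each output is the input with this applied: shift every letter 12 places forward in the alphabet (wrapping around).
"rhiptx" → "dtubfj".

dtubfj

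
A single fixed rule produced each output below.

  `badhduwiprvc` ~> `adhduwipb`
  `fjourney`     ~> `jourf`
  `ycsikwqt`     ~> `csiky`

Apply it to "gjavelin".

Each output is the input with this applied: delete the last 3 characters, then move the first character to the end.
Working it through for "gjavelin": intermediate "gjave", final "javeg".

javeg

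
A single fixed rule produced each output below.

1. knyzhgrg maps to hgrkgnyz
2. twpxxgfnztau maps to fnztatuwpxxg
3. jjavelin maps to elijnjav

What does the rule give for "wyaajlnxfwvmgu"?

The rule is to swap the first and last characters, then swap the front and back halves of the string.
For "wyaajlnxfwvmgu", step one produces "uyaajlnxfwvmgw"; step two turns that into "xfwvmgwuyaajln".

xfwvmgwuyaajln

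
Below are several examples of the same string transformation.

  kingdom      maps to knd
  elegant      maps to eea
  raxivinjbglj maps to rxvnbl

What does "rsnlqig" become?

rnq

Looking at the pairs, the operation is to delete the last character, then keep every other character starting from the first (positions 1st, 3rd, 5th, ...).
"rsnlqig" → "rsnlqi" → "rnq".
(Check on "elegant": → "elegan" → "eea" ✓)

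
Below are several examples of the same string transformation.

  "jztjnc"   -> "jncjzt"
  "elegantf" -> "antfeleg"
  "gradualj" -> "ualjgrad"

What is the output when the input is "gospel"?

Rule — swap the front and back halves of the string.
On "gospel" that produces "pelgos".

pelgos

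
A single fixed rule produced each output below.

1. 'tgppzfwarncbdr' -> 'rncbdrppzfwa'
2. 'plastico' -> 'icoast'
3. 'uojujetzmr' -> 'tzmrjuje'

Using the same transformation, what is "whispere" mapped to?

ereisp

In each case the input is transformed by: delete the first 2 characters, then swap the front and back halves of the string.
Working it through for "whispere": intermediate "ispere", final "ereisp".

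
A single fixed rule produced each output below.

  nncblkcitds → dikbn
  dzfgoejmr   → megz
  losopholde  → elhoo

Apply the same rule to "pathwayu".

The pattern: keep every other character starting from the second (positions 2nd, 4th, 6th, ...), then reverse the string.
"pathwayu" → "uaha".

uaha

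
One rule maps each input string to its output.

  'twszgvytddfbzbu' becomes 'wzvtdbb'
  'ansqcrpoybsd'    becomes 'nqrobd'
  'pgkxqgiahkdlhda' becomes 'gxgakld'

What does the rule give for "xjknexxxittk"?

In each case the input is transformed by: keep every other character starting from the second (positions 2nd, 4th, 6th, ...).
"xjknexxxittk" → "jnxxtk".

jnxxtk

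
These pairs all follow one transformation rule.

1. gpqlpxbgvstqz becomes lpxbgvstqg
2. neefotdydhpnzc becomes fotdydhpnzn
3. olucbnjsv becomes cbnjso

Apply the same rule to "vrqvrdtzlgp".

vrdtzlgv

Each output is the input with this applied: swap the first and last characters, then delete the first 3 characters.
For "vrqvrdtzlgp" the result is "vrdtzlgv".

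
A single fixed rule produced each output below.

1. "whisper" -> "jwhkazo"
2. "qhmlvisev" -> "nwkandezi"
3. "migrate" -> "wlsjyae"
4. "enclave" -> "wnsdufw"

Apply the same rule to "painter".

The transformation: reverse the string, then shift every letter 8 places backward in the alphabet (wrapping around).
For "painter", step one produces "retniap"; step two turns that into "jwlfash".

jwlfash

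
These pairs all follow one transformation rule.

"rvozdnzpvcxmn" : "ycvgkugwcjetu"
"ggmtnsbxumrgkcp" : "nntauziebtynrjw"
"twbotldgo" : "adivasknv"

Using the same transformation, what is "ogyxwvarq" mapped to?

The pattern: shift every letter 7 places forward in the alphabet (wrapping around).
"ogyxwvarq" → "vnfedchyx".

vnfedchyx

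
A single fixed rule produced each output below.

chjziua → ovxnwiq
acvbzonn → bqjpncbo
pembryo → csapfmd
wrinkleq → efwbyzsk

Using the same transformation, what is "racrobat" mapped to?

The pattern: swap the first and last characters, then shift every letter 12 places backward in the alphabet (wrapping around).
Applying both steps to "racrobat": "tacrobar", then "hoqfcpof".

hoqfcpof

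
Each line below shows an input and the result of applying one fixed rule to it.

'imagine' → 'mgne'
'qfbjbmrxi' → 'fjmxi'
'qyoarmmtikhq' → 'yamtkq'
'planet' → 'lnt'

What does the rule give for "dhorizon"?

The transformation: swap each adjacent pair of characters (1↔2, 3↔4, ...), then keep every other character starting from the first (positions 1st, 3rd, 5th, ...).
On "dhorizon" that produces "hrzn".

hrzn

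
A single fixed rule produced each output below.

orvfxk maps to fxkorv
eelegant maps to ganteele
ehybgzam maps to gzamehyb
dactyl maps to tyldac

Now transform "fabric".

ricfab

The pattern: swap the front and back halves of the string.
Applying that to "fabric" gives "ricfab".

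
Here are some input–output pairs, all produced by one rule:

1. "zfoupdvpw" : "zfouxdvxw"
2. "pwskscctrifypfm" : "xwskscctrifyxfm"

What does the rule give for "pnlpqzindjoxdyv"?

In each case the input is transformed by: replace every "p" with "x".
For "pnlpqzindjoxdyv" the result is "xnlxqzindjoxdyv".

xnlxqzindjoxdyv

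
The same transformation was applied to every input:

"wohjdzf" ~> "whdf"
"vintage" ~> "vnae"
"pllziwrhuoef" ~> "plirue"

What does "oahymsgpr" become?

Looking at the pairs, the operation is to keep every other character starting from the first (positions 1st, 3rd, 5th, ...).
"oahymsgpr" → "ohmgr".

ohmgr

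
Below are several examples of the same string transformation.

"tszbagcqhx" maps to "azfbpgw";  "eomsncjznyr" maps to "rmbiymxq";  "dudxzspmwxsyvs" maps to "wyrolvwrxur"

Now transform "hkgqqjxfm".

ppiwel

The rule is to delete the first 3 characters, then shift every letter 1 place backward in the alphabet (wrapping around).
So "hkgqqjxfm" becomes "ppiwel".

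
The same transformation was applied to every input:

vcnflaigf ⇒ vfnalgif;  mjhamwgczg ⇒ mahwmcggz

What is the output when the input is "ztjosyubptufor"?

zojysbutpfuro

What's happening: swap each adjacent pair of characters (1↔2, 3↔4, ...), then delete the first character.
Starting from "ztjosyubptufor": after the first operation, "tzojysbutpfuro"; after the second, "zojysbutpfuro".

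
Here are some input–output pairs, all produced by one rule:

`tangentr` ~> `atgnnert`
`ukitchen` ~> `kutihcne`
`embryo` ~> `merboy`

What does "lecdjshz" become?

The transformation: swap each adjacent pair of characters (1↔2, 3↔4, ...).
"lecdjshz" → "eldcsjzh".

eldcsjzh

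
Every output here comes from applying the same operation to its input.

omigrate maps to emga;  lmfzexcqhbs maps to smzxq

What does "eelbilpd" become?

debl

Rule — move the last 2 characters to the front (rotate right by 2), then keep every other character starting from the second (positions 2nd, 4th, 6th, ...).
Starting from "eelbilpd": after the first operation, "pdeelbil"; after the second, "debl".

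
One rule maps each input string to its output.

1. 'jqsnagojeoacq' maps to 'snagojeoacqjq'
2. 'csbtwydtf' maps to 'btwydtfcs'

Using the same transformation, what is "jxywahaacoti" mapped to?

Each output is the input with this applied: move the first 2 characters to the end (rotate left by 2).
So "jxywahaacoti" becomes "ywahaacotijx".

ywahaacotijx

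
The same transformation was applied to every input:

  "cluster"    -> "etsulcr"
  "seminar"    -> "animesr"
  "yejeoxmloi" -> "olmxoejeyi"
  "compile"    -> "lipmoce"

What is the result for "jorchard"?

rahcrojd

The transformation: move the last character to the front, then reverse the string.
On "jorchard" that produces "rahcrojd".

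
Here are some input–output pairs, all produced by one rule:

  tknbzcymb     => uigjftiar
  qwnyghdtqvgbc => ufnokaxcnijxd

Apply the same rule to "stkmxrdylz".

Rule — move the first 2 characters to the end (rotate left by 2), then shift every letter 7 places forward in the alphabet (wrapping around).
So "stkmxrdylz" becomes "rteykfsgza".

rteykfsgza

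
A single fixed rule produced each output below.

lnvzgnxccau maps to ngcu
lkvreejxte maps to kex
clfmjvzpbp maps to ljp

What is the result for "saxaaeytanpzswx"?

What's happening: keep one character in every 3, starting at position 2 (positions 2nd, 5th, 8th, ...).
For "saxaaeytanpzswx" the result is "aatpw".

aatpw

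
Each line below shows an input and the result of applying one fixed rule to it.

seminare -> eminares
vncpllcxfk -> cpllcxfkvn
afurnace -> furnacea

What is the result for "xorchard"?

orchardx

In each case the input is transformed by: swap the front and back halves of the string, then move the last 3 characters to the front (rotate right by 3).
Starting from "xorchard": after the first operation, "hardxorc"; after the second, "orchardx".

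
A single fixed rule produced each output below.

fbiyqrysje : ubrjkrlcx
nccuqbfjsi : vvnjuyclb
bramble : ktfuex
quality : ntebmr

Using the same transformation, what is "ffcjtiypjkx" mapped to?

yvcmbricdq

The rule is to delete the first character, then shift every letter 7 places backward in the alphabet (wrapping around).
Starting from "ffcjtiypjkx": after the first operation, "fcjtiypjkx"; after the second, "yvcmbricdq".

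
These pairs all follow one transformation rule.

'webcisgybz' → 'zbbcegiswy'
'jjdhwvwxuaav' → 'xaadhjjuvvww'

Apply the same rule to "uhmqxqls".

What's happening: sort the characters into alphabetical order, then move the last character to the front.
"uhmqxqls" → "hlmqqsux" → "xhlmqqsu".

xhlmqqsu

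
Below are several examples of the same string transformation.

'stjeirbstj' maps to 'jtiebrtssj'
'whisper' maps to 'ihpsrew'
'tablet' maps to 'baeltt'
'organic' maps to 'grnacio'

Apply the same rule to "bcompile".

ocpmlibe

Each output is the input with this applied: move the first character to the end, then swap each adjacent pair of characters (1↔2, 3↔4, ...).
Applying that to "bcompile" gives "ocpmlibe".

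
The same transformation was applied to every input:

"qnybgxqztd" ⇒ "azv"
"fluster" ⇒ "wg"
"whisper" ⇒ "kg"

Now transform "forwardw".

tt

Rule — keep one character in every 3, starting at position 3 (positions 3rd, 6th, 9th, ...), then shift every letter 2 places forward in the alphabet (wrapping around).
For "forwardw", step one produces "rr"; step two turns that into "tt".
(Check on "qnybgxqztd": → "yxt" → "azv" ✓)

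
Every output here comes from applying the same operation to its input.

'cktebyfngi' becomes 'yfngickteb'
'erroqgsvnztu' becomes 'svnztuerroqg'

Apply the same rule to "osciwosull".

Looking at the pairs, the operation is to swap the front and back halves of the string.
On "osciwosull" that produces "osullosciw".

osullosciw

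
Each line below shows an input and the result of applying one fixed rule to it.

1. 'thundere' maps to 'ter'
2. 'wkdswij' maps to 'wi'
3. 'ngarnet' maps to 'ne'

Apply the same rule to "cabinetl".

cet

The rule is to swap each adjacent pair of characters (1↔2, 3↔4, ...), then keep one character in every 3, starting at position 2 (positions 2nd, 5th, 8th, ...).
Doing the same to "cabinetl": "cet".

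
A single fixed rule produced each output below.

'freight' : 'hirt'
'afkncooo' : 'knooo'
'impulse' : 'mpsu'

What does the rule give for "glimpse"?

lmps

In each case the input is transformed by: sort the characters into alphabetical order, then delete the first 3 characters.
Applying both steps to "glimpse": "egilmps", then "lmps".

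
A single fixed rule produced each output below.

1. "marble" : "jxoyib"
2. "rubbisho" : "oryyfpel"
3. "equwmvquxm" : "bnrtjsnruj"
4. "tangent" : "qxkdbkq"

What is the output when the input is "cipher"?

The rule is to shift every letter 3 places backward in the alphabet (wrapping around).
"cipher" → "zfmebo".

zfmebo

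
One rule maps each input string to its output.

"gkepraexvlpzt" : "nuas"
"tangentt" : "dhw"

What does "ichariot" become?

The transformation: keep one character in every 3, starting at position 2 (positions 2nd, 5th, 8th, ...), then shift every letter 3 places forward in the alphabet (wrapping around).
Applying both steps to "ichariot": "crt", then "fuw".

fuw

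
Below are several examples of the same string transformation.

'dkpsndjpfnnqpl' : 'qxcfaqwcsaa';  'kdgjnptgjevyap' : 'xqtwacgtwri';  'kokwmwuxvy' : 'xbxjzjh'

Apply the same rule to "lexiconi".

The pattern: delete the last 3 characters, then shift every letter 13 places forward in the alphabet (wrapping around) — i.e. ROT13.
Applying both steps to "lexiconi": "lexic", then "yrkvp".

yrkvp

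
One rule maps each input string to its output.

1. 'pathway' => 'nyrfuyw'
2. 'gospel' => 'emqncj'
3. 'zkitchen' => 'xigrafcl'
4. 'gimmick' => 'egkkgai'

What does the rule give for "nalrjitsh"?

In each case the input is transformed by: shift every letter 2 places backward in the alphabet (wrapping around).
Applying that to "nalrjitsh" gives "lyjphgrqf".

lyjphgrqf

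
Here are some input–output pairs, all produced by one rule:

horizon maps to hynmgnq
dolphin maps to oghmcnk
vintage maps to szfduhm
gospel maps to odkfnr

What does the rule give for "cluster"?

The transformation: shift every letter 1 place backward in the alphabet (wrapping around), then move the first 3 characters to the end (rotate left by 3).
For "cluster", step one produces "bktrsdq"; step two turns that into "rsdqbkt".

rsdqbkt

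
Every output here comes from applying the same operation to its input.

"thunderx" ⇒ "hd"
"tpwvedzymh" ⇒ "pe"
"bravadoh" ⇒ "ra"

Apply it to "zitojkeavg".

ij

Rule — keep one character in every 3, starting at position 2 (positions 2nd, 5th, 8th, ...), then delete the last character.
"zitojkeavg" → "ija" → "ij".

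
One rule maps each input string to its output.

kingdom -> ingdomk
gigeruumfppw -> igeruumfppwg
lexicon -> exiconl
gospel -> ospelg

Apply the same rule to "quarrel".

What's happening: move the first character to the end.
For "quarrel" the result is "uarrelq".

uarrelq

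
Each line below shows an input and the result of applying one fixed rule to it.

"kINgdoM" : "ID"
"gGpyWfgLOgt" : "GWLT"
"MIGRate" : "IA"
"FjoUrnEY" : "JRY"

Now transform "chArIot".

Rule — keep one character in every 3, starting at position 2 (positions 2nd, 5th, 8th, ...), then convert every letter to uppercase.
On "chArIot": the first step gives "hI", and the second then gives "HI".

HI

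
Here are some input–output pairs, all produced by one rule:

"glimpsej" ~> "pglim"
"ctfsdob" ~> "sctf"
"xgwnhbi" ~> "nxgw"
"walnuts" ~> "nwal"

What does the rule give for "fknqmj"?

nfk

Rule — delete the last 3 characters, then move the last character to the front.
Starting from "fknqmj": after the first operation, "fkn"; after the second, "nfk".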